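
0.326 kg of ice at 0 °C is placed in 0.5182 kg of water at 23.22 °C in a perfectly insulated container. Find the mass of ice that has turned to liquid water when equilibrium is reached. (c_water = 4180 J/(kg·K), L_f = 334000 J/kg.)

m_melted ≈ 0.151 kg

Water can give up m c ΔT = 0.5182×4180×23.22 = 50296 J before reaching 0 °C.
Melting all 0.326 kg of ice would need 0.326×334000 = 108884 J.
That's not enough to melt it all — equilibrium is at 0 °C with ice remaining.
m_melt = 50296 / L_f = 0.1506 kg.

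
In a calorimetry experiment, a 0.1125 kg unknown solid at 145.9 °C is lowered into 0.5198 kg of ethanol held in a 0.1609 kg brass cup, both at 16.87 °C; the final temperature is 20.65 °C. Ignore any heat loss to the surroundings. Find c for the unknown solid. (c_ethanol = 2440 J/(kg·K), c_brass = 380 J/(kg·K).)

Setting the total heat transfer to zero:
0.1125·c·(20.65 − 145.9) + 0.5198·2440·(20.65 − 16.87) + 0.1609·380·(20.65 − 16.87) = 0
-14.09 c = -5025.3
c = -5025.3/-14.09 ≈ 356.6 J/(kg·K)

c ≈ 357 J/(kg·K)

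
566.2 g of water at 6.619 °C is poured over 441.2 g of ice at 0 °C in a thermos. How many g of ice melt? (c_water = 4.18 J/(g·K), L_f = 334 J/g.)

Heat available from the water dropping to 0 °C: 566.2·4.18·6.619 = 15665 J.
Melting all 441.2 g of ice would need 441.2·334 = 147361 J.
That's not enough to melt it all — equilibrium is at 0 °C with ice remaining.
m_melted·334 = 15665  ⇒  m_melted ≈ 46.9 g.

m_melted ≈ 46.9 g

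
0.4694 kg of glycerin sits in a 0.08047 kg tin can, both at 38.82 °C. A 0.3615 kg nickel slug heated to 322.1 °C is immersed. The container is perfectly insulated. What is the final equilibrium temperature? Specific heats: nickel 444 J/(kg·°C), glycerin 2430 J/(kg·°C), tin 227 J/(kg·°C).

T_f ≈ 73.3 °C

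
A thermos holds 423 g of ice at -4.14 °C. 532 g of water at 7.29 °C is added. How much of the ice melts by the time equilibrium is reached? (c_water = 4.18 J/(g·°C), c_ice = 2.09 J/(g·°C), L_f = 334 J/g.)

m_melted ≈ 37.6 g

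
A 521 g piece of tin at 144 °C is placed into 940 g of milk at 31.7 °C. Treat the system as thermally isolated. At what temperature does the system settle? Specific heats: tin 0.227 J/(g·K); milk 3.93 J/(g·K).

T_f ≈ 35.2 °C

T_f = Σ m_i c_i T_i / Σ m_i c_i:
T_f = (118.27*144 + 3694.2*31.7) / (118.27 + 3694.2)
    = 134137 / 3812.5 ≈ 35.18 °C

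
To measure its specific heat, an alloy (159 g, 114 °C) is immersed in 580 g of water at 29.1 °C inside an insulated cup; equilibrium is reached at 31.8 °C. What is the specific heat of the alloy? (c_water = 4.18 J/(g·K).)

Taking heat into each body as positive, Σ m c ΔT = 0:
159×c×(31.8 − 114) + 580×4.18×(31.8 − 29.1) = 0
-13070 c = -6545.9
c = -6545.9/-13070 ≈ 0.5008 J/(g·K)

c ≈ 0.501 J/(g·K)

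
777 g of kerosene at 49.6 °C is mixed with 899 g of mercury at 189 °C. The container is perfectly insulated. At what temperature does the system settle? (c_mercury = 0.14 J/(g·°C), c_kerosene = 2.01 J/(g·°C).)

T_f ≈ 60.0 °C

Heat gained plus heat lost sum to zero:
899×0.14×(T − 189) + 777×2.01×(T − 49.6) = 0
125.86(T − 189) + 1561.8(T − 49.6) = 0
(125.86 + 1561.8) T = 125.86×189 + 1561.8×49.6
T = 101251 / 1687.6 = 60 °C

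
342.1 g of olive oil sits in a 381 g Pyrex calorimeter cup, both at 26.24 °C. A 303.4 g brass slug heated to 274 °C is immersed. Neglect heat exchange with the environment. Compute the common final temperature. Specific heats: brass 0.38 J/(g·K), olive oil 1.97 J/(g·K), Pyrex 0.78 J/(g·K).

T_f ≈ 52.5 °C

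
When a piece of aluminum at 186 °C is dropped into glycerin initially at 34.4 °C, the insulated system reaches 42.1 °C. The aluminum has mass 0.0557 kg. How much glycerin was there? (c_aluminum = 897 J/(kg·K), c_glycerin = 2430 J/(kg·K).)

m ≈ 0.384 kg

Let T be the final temperature. ΣQ_i = 0:
0.0557×897×(42.1 − 186) + m×2430×(42.1 − 34.4) = 0
18711 m = 7189.7
m = 7189.7/18711 ≈ 0.3842 kg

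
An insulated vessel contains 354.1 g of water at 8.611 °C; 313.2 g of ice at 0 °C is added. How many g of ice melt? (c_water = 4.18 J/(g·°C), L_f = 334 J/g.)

Cooling the water to 0 °C releases 354.1·4.18·8.611 = 12745 J.
Melting all 313.2 g of ice would need 313.2·334 = 104609 J.
Since 12745 < 104609 J, not all the ice melts; equilibrium is at 0 °C.
m_melted·334 = 12745  ⇒  m_melted ≈ 38.16 g.

m_melted ≈ 38.2 g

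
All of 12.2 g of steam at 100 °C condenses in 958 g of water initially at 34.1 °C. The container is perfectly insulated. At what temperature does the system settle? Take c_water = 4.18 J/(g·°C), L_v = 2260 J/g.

T_f ≈ 41.7 °C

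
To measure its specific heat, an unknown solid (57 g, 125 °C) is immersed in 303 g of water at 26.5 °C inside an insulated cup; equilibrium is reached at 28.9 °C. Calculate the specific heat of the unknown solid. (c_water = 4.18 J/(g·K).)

c ≈ 0.555 J/(g·K)

m_s c (T_s − T_f) = m_water c_water (T_f − T_0):
57·c·(125 − 28.9) = 303·4.18·(28.9 − 26.5)
5477.7 c = 3039.7  ⇒  c ≈ 0.5549 J/(g·K)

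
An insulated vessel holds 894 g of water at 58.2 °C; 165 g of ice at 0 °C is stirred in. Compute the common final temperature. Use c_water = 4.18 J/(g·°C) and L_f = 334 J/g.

Heat gained plus heat lost sum to zero:
latent heat to melt: 165·334 = 55110; warm the meltwater: 689.7 T; water: 3736.9(T − 58.2)
4426.6 T = 217489 − 55110 = 162379
T ≈ 36.68 °C. Since T > 0 °C, the all-ice-melts assumption holds.

T_f ≈ 36.7 °C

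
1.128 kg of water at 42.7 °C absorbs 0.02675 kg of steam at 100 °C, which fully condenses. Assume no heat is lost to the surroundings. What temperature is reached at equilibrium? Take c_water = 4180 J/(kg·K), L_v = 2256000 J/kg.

T_f ≈ 56.5 °C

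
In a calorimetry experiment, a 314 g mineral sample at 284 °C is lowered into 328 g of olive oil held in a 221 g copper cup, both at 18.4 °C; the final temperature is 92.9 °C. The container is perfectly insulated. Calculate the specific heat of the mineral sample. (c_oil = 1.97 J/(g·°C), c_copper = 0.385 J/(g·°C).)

c ≈ 0.908 J/(g·°C)

Let T be the final temperature. ΣQ_i = 0:
314×c×(92.9 − 284) + 328×1.97×(92.9 − 18.4) + 221×0.385×(92.9 − 18.4) = 0
-60005 c = -54478
c = -54478/-60005 ≈ 0.9079 J/(g·°C)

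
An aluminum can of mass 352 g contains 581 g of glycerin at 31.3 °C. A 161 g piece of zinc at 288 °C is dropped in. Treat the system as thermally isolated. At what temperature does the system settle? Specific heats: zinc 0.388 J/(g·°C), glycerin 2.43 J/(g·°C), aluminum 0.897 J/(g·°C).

Setting the total heat transfer to zero:
161·0.388·(T − 288) + 581·2.43·(T − 31.3) + 352·0.897·(T − 31.3) = 0
(62.47 + 1411.8 + 315.74) T = 62.47·288 + 1411.8·31.3 + 315.74·31.3
T = 72064/1790 ≈ 40.26 °C

T_f ≈ 40.3 °C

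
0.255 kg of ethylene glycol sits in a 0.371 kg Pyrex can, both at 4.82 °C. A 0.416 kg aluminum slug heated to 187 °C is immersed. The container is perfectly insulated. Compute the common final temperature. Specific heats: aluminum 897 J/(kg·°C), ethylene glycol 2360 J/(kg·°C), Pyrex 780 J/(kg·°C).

Energy conservation, ΣQ = 0:
0.416·897·(T − 187) + 0.255·2360·(T − 4.82) + 0.371·780·(T − 4.82) = 0
373.15(T − 187) + 601.8(T − 4.82) + 289.38(T − 4.82) = 0
(373.15 + 601.8 + 289.38) T = 373.15·187 + 601.8·4.82 + 289.38·4.82
T = 74075 / 1264.3 = 58.6 °C

T_f ≈ 58.6 °C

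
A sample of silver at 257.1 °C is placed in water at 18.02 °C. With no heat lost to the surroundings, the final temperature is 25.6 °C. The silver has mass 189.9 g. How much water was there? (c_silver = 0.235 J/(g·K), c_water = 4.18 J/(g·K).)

Conservation of energy gives ΣQ = 0:
189.9×0.235×(25.6 − 257.1) + m×4.18×(25.6 − 18.02) = 0
31.68 m = 10331
m = 10331/31.68 ≈ 326.1 g

m ≈ 326 g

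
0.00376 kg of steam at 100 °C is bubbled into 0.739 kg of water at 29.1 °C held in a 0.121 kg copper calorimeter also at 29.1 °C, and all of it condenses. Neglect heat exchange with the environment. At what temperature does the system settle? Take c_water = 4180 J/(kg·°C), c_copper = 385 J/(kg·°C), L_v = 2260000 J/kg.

T_f ≈ 32.2 °C

Setting the total heat transfer to zero:
steam→water at 100 °C releases m L_v = 0.00376·2260000 = 8497.6; condensed water 100 °C→T: 15.72(T − 100); original water: 3089(T − 29.1); cup: 46.59(T − 29.1)
3151.3 T = 8497.6 + 1571.7 + 91246 = 101315
T ≈ 32.15 °C, under the boiling point, so the assumption holds.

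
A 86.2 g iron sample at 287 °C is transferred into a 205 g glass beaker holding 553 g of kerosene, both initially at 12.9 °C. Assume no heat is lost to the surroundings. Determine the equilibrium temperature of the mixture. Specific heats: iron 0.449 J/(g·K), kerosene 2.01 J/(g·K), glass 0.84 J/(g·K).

Let T be the final temperature. ΣQ_i = 0:
86.2×0.449×(T − 287) + 553×2.01×(T − 12.9) + 205×0.84×(T − 12.9) = 0
1322.4 T = 27668
T = 27668/1322.4 ≈ 20.92 °C

T_f ≈ 20.9 °C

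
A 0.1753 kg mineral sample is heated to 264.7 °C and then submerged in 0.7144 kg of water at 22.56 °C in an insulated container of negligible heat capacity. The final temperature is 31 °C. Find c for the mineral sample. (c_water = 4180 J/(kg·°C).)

m_s c (T_s − T_f) = m_water c_water (T_f − T_0):
0.1753×c×(264.7 − 31) = 0.7144×4180×(31 − 22.56)
40.97 c = 25203  ⇒  c ≈ 615.2 J/(kg·°C)

c ≈ 615 J/(kg·°C)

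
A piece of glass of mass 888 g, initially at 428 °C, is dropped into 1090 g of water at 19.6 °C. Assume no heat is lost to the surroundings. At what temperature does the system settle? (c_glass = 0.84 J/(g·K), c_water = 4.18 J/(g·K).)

T_f = Σ m_i c_i T_i / Σ m_i c_i:
T_f = (745.92*428 + 4556.2*19.6) / (745.92 + 4556.2)
    = 408555 / 5302.1 ≈ 77.06 °C

T_f ≈ 77.1 °C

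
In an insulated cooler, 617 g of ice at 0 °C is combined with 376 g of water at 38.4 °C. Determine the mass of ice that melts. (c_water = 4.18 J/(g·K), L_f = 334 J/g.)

Water can give up m c ΔT = 376·4.18·38.4 = 60353 J before reaching 0 °C.
To melt every bit of ice: 617·334 = 206078 J.
60353 J < 206078 J, so only part of the ice melts and the system sits at 0 °C.
m_melted·334 = 60353  ⇒  m_melted ≈ 180.7 g.

m_melted ≈ 181 g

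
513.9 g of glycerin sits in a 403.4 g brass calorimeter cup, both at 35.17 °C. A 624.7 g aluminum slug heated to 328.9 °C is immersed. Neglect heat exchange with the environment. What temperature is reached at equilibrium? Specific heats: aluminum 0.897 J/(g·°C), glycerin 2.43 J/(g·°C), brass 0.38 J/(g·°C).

With ΣQ=0 the equilibrium temperature is the m·c-weighted mean:
T_f = (560.36·328.9 + 1248.8·35.17 + 153.29·35.17) / (560.36 + 1248.8 + 153.29)
    = 233612 / 1962.4 ≈ 119.04 °C

T_f ≈ 119.0 °C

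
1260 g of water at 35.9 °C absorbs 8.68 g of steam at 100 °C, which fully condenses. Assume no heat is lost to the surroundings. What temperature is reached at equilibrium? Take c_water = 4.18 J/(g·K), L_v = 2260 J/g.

T_f ≈ 40.0 °C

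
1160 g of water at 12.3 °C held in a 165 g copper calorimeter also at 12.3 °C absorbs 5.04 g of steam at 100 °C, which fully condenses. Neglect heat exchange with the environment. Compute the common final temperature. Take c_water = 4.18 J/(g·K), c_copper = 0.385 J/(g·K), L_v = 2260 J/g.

Conservation of energy gives ΣQ = 0:
condense steam: −5.04·2260 = −11390; condensed water 100 °C→T: 21.07(T − 100); original water: 4848.8(T − 12.3); cup: 63.52(T − 12.3)
4933.4 T = 11390 + 2106.7 + 60422 = 73919
T ≈ 14.98 °C, under the boiling point, so the assumption holds.

T_f ≈ 15.0 °C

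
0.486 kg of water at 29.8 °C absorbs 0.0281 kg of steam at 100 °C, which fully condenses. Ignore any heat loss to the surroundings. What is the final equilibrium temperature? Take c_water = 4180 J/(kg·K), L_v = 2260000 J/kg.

T_f ≈ 63.2 °C

Let T be the final temperature. ΣQ_i = 0:
latent heat released on condensation: 0.0281×2260000 = 63506; condensate cools 100→T: 0.0281×4180×(T − 100) = 117.46(T − 100); original water: 2031.5(T − 29.8)
2148.9 T = 63506 + 11746 + 60538 = 135790
T ≈ 63.19 °C — below 100 °C, confirming all the steam condensed.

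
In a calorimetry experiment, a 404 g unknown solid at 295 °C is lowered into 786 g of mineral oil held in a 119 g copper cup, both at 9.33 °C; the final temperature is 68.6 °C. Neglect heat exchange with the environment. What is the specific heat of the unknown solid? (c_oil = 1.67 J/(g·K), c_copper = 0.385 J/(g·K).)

c ≈ 0.88 J/(g·K)

Conservation of energy gives ΣQ = 0:
404×c×(68.6 − 295) + 786×1.67×(68.6 − 9.33) + 119×0.385×(68.6 − 9.33) = 0
-91466 c = -80514
c = -80514/-91466 ≈ 0.8803 J/(g·K)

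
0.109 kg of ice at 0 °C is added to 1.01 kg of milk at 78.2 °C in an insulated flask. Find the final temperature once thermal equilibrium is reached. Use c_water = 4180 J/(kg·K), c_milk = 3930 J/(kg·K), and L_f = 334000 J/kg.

T_f ≈ 61.9 °C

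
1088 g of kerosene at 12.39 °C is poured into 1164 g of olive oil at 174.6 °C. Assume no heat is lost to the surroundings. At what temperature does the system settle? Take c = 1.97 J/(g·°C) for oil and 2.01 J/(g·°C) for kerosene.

Heat lost by the oil equals heat gained by the kerosene:
1164*1.97*(174.6 − T) = 1088*2.01*(T − 12.39)
2293.1(174.6 − T) = 2186.9(T − 12.39)
4480 T = 427467  ⇒  T ≈ 95.42 °C

T_f ≈ 95.4 °C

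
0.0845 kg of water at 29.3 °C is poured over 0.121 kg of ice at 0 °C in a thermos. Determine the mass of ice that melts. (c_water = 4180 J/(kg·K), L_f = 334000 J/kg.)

Heat available from the water dropping to 0 °C: 0.0845·4180·29.3 = 10349 J.
Melting all 0.121 kg of ice would need 0.121·334000 = 40414 J.
10349 J < 40414 J, so only part of the ice melts and the system sits at 0 °C.
m_melted·334000 = 10349  ⇒  m_melted ≈ 0.03099 kg.

m_melted ≈ 0.031 kg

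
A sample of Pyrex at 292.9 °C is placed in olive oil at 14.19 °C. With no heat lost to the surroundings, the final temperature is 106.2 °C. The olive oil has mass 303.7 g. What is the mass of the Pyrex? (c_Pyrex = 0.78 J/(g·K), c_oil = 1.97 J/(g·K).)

Heat lost by the Pyrex = heat gained by the oil:
m×0.78×(292.9 − 106.2) = 303.7×1.97×(106.2 − 14.19)
145.63 m = 55049  ⇒  m ≈ 378 g

m ≈ 378 g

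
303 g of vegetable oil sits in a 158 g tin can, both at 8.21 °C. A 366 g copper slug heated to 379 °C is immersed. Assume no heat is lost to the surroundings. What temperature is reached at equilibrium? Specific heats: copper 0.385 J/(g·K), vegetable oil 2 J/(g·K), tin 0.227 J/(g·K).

Energy conservation, ΣQ = 0:
366·0.385·(T − 379) + 303·2·(T − 8.21) + 158·0.227·(T − 8.21) = 0
(140.91 + 606 + 35.87) T = 140.91·379 + 606·8.21 + 35.87·8.21
T = 58675 / 782.78 = 75 °C

T_f ≈ 75.0 °C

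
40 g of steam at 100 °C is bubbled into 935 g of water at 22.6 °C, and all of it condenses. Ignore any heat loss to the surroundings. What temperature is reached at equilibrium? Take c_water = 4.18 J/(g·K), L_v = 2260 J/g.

Energy conservation, ΣQ = 0:
condense steam: −40×2260 = −90400; condensed water 100 °C→T: 167.2(T − 100); original water: 3908.3(T − 22.6)
4075.5 T = 90400 + 16720 + 88328 = 195448
T ≈ 47.96 °C, under the boiling point, so the assumption holds.

T_f ≈ 48.0 °C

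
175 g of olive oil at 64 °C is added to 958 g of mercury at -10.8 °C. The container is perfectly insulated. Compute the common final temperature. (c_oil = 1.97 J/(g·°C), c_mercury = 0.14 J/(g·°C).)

Energy conservation, ΣQ = 0:
175×1.97×(T − 64) + 958×0.14×(T − (-10.8)) = 0
(344.75 + 134.12) T = 344.75×64 + 134.12×(-10.8)
T ≈ 43.05 °C

T_f ≈ 43.1 °C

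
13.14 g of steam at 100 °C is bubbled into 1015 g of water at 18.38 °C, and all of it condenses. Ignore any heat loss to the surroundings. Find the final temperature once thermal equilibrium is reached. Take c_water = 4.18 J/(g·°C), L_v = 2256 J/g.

Conservation of energy gives ΣQ = 0:
steam→water at 100 °C releases m L_v = 13.14·2256 = 29644; condensate cools 100→T: 13.14·4.18·(T − 100) = 54.93(T − 100); water warms: 1015·4.18·(T − 18.38) = 4242.7(T − 18.38)
4297.6 T = 29644 + 5492.5 + 77981 = 113117
T ≈ 26.32 °C — below 100 °C, confirming all the steam condensed.

T_f ≈ 26.3 °C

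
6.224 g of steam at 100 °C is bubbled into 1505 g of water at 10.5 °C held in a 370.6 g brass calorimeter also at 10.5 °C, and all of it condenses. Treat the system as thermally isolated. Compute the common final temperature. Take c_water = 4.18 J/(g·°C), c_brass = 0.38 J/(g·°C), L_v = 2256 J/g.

Energy conservation, ΣQ = 0:
condense steam: −6.224·2256 = −14041
  condensed water 100 °C→T: 26.02(T − 100)
  water warms: 1505·4.18·(T − 10.5) = 6290.9(T − 10.5)
  brass cup: 370.6·0.38·(T − 10.5) = 140.83(T − 10.5)
6457.7 T = 14041 + 2601.6 + 67533 = 84176
T ≈ 13.03 °C — below 100 °C, confirming all the steam condensed.

T_f ≈ 13.0 °C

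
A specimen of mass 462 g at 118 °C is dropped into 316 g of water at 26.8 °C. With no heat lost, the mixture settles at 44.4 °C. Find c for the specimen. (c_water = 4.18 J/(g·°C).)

m_s c (T_s − T_f) = m_water c_water (T_f − T_0):
462·c·(118 − 44.4) = 316·4.18·(44.4 − 26.8)
34003 c = 23247  ⇒  c ≈ 0.6837 J/(g·°C)

c ≈ 0.684 J/(g·°C)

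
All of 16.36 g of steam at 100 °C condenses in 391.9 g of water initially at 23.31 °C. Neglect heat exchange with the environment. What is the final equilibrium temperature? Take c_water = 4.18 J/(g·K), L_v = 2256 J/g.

Let T be the final temperature. ΣQ_i = 0:
steam→water at 100 °C releases m L_v = 16.36·2256 = 36908
  condensed water 100 °C→T: 68.38(T − 100)
  original water: 1638.1(T − 23.31)
1706.5 T = 36908 + 6838.5 + 38185 = 81932
T ≈ 48.01 °C — below 100 °C, confirming all the steam condensed.

T_f ≈ 48.0 °C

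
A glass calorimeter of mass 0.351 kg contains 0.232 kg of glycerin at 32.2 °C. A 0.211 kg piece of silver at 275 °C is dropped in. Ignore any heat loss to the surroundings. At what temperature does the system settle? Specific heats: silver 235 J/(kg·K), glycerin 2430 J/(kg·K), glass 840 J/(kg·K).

T_f ≈ 45.5 °C

Conservation of energy gives ΣQ = 0:
0.211×235×(T − 275) + 0.232×2430×(T − 32.2) + 0.351×840×(T − 32.2) = 0
49.59(T − 275) + 563.76(T − 32.2) + 294.84(T − 32.2) = 0
(49.59 + 563.76 + 294.84) T = 49.59×275 + 563.76×32.2 + 294.84×32.2
T = 41283/908.18 ≈ 45.46 °C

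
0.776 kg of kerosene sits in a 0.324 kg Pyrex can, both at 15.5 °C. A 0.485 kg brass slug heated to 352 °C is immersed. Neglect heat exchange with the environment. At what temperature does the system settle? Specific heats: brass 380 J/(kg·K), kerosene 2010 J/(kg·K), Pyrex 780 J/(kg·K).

T_f ≈ 46.6 °C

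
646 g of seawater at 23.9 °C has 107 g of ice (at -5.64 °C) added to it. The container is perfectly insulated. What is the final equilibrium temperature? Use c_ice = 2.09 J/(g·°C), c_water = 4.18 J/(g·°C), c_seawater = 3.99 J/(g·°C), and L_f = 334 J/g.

Let T be the final temperature. ΣQ_i = 0:
ice -5.64→0 °C: 107×2.09×5.64 = 1261.3
  fusion: m_ice L_f = 107×334 = 35738
  warm the meltwater: 447.26 T
  seawater cools: 646×3.99×(T − 23.9) = 2577.5(T − 23.9)
3024.8 T = 61603 − 36999 = 24604
T ≈ 8.13 °C. Since T > 0 °C, the all-ice-melts assumption holds.

T_f ≈ 8.1 °C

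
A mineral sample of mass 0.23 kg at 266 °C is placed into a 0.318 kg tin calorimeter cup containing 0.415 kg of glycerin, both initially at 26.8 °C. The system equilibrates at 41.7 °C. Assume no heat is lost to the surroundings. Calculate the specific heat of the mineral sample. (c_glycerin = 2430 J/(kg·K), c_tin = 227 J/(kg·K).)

Conservation of energy gives ΣQ = 0:
0.23×c×(41.7 − 266) + 0.415×2430×(41.7 − 26.8) + 0.318×227×(41.7 − 26.8) = 0
-51.59 c = -16101
c = -16101/-51.59 ≈ 312.1 J/(kg·K)

c ≈ 312 J/(kg·K)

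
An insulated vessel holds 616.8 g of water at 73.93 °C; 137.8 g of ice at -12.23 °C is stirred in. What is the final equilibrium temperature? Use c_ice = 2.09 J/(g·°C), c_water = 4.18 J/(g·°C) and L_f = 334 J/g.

T_f ≈ 44.7 °C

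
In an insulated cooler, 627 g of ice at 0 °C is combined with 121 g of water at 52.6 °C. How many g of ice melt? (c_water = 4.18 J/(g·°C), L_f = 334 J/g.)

m_melted ≈ 79.7 g

Cooling the water to 0 °C releases 121·4.18·52.6 = 26604 J.
Melting all 627 g of ice would need 627·334 = 209418 J.
That's not enough to melt it all — equilibrium is at 0 °C with ice remaining.
m_melt = 26604 / L_f = 79.65 g.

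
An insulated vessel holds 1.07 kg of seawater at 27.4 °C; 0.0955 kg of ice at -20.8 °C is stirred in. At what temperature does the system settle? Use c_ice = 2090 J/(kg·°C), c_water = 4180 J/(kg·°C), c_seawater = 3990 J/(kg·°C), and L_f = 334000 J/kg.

Setting the total heat transfer to zero:
warm ice to 0 °C: 0.0955·2090·(0 − (-20.8)) = 4151.6
  fusion: m_ice L_f = 0.0955·334000 = 31897
  warm the meltwater: 399.19 T
  seawater cools: 1.07·3990·(T − 27.4) = 4269.3(T − 27.4)
4668.5 T = 116979 − 36049 = 80930
T ≈ 17.34 °C — above 0 °C, consistent with complete melting.

T_f ≈ 17.3 °C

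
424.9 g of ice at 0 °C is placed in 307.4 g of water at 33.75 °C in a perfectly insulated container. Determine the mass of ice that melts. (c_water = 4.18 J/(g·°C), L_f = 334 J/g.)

m_melted ≈ 130 g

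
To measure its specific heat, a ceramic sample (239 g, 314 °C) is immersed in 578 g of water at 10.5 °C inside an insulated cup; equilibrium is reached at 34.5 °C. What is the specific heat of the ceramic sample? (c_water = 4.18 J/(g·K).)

c ≈ 0.868 J/(g·K)

Conservation of energy gives ΣQ = 0:
239×c×(34.5 − 314) + 578×4.18×(34.5 − 10.5) = 0
-66800 c = -57985
c = -57985/-66800 ≈ 0.868 J/(g·K)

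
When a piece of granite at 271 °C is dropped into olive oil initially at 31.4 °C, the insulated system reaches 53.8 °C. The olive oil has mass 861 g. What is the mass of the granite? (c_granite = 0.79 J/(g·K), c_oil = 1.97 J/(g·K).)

m ≈ 221 g

Conservation of energy gives ΣQ = 0:
m×0.79×(53.8 − 271) + 861×1.97×(53.8 − 31.4) = 0
-171.59 m = -37994
m = -37994/-171.59 ≈ 221.4 g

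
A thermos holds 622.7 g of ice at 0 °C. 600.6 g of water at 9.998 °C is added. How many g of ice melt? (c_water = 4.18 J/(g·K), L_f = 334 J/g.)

m_melted ≈ 75.1 g

Cooling the water to 0 °C releases 600.6·4.18·9.998 = 25100 J.
To melt every bit of ice: 622.7·334 = 207982 J.
Since 25100 < 207982 J, not all the ice melts; equilibrium is at 0 °C.
m_melted·334 = 25100  ⇒  m_melted ≈ 75.15 g.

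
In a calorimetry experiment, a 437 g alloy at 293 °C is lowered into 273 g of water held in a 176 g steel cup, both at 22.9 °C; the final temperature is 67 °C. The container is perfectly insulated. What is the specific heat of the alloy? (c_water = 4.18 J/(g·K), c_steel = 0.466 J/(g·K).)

Energy conservation, ΣQ = 0:
437×c×(67 − 293) + 273×4.18×(67 − 22.9) + 176×0.466×(67 − 22.9) = 0
-98762 c = -53941
c = -53941/-98762 ≈ 0.5462 J/(g·K)

c ≈ 0.546 J/(g·K)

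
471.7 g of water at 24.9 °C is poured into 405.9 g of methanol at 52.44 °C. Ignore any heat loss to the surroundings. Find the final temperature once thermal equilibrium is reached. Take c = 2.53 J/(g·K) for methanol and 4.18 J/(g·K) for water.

With ΣQ=0 the equilibrium temperature is the m·c-weighted mean:
T_f = (1026.9×52.44 + 1971.7×24.9) / (1026.9 + 1971.7)
    = 102948 / 2998.6 ≈ 34.33 °C

T_f ≈ 34.3 °C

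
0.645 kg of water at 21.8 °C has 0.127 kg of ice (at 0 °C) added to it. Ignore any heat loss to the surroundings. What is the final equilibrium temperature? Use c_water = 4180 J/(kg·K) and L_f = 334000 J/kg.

T_f ≈ 5.1 °C

Sum of m c ΔT and latent-heat terms is zero:
latent heat to melt: 0.127·334000 = 42418; warm the meltwater: 530.86 T; water: 2696.1(T − 21.8)
3227 T = 58775 − 42418 = 16357
T ≈ 5.07 °C — above 0 °C, consistent with complete melting.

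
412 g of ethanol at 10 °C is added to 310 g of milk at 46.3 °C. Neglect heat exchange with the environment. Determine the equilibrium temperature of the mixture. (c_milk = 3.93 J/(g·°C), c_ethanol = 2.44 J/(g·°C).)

T_f is the heat-capacity-weighted average of the initial temperatures:
T_f = (1218.3·46.3 + 1005.3·10) / (1218.3 + 1005.3)
    = 66460 / 2223.6 ≈ 29.89 °C

T_f ≈ 29.9 °C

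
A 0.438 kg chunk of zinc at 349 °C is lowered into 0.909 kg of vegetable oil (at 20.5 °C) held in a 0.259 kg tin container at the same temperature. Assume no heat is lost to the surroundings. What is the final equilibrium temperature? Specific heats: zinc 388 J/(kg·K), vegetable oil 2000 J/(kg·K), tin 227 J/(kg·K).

T_f ≈ 47.8 °C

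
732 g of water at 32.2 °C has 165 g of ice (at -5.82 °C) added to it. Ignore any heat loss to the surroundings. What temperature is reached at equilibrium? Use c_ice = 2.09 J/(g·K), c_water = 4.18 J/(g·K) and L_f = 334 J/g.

T_f ≈ 11.0 °C

Sum of m c ΔT and latent-heat terms is zero:
ice -5.82→0 °C: 165×2.09×5.82 = 2007; fusion: m_ice L_f = 165×334 = 55110; meltwater 0→T: 165×4.18×T = 689.7 T; water cools: 732×4.18×(T − 32.2) = 3059.8(T − 32.2)
3749.5 T = 98524 − 57117 = 41407
T ≈ 11.04 °C (positive, so assuming full melt was valid).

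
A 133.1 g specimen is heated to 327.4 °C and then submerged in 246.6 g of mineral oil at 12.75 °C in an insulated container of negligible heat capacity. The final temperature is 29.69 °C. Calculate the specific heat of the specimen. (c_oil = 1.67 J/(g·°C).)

c ≈ 0.176 J/(g·°C)

Heat lost by the specimen = heat gained by the oil:
133.1×c×(327.4 − 29.69) = 246.6×1.67×(29.69 − 12.75)
39625 c = 6976.3  ⇒  c ≈ 0.1761 J/(g·°C)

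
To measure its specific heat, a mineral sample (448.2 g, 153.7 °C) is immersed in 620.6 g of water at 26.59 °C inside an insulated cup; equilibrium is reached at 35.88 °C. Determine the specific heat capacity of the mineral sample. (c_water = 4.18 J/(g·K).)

c ≈ 0.456 J/(g·K)

Conservation of energy gives ΣQ = 0:
448.2×c×(35.88 − 153.7) + 620.6×4.18×(35.88 − 26.59) = 0
-52807 c = -24099
c = -24099/-52807 ≈ 0.4564 J/(g·K)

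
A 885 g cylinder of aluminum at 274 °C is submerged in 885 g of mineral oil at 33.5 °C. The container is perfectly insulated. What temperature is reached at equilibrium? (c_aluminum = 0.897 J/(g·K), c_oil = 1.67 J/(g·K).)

T_f ≈ 117.5 °C

Set heat shed by the hot body equal to heat absorbed by the cold body:
885*0.897*(274 − T) = 885*1.67*(T − 33.5)
793.85(274 − T) = 1478(T − 33.5)
2271.8 T = 267025  ⇒  T ≈ 117.54 °C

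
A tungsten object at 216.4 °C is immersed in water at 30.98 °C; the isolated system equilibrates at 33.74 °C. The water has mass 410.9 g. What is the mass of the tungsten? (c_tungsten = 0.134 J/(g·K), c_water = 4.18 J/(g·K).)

m ≈ 194 g

Heat lost by the tungsten = heat gained by the water:
m×0.134×(216.4 − 33.74) = 410.9×4.18×(33.74 − 30.98)
24.48 m = 4740.5  ⇒  m ≈ 193.7 g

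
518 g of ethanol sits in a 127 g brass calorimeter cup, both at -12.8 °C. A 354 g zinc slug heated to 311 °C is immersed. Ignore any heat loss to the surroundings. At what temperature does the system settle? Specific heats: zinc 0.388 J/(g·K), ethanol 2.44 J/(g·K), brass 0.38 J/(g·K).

T_f ≈ 17.9 °C

With ΣQ=0 the equilibrium temperature is the m·c-weighted mean:
T_f = (137.35×311 + 1263.9×(-12.8) + 48.26×(-12.8)) / (137.35 + 1263.9 + 48.26)
    = 25921 / 1449.5 ≈ 17.88 °C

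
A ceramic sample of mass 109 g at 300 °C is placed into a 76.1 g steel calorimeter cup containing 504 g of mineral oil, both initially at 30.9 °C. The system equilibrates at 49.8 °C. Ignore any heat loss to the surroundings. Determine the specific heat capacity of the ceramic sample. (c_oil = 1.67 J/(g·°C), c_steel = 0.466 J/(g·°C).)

c ≈ 0.608 J/(g·°C)

Let T be the final temperature. ΣQ_i = 0:
109·c·(49.8 − 300) + 504·1.67·(49.8 − 30.9) + 76.1·0.466·(49.8 − 30.9) = 0
-27272 c = -16578
c = -16578/-27272 ≈ 0.6079 J/(g·°C)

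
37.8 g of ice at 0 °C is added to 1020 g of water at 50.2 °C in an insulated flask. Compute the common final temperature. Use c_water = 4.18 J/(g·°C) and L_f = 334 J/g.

T_f ≈ 45.6 °C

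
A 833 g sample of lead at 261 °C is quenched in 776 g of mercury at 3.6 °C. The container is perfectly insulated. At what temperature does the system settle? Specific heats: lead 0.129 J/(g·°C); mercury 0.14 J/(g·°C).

T_f ≈ 131.6 °C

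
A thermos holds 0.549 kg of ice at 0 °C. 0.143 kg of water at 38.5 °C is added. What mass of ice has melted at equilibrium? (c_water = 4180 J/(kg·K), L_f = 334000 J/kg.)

Cooling the water to 0 °C releases 0.143×4180×38.5 = 23013 J.
To melt every bit of ice: 0.549×334000 = 183366 J.
Since 23013 < 183366 J, not all the ice melts; equilibrium is at 0 °C.
Mass melted = 23013/334000 ≈ 0.0689 kg.

m_melted ≈ 0.0689 kg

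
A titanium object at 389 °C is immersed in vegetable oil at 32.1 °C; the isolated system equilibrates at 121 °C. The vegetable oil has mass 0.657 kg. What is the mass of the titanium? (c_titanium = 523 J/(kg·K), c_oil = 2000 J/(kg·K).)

m ≈ 0.833 kg

Net heat exchanged in the isolated system is zero:
m·523·(121 − 389) + 0.657·2000·(121 − 32.1) = 0
-140164 m = -116815
m = -116815/-140164 ≈ 0.8334 kg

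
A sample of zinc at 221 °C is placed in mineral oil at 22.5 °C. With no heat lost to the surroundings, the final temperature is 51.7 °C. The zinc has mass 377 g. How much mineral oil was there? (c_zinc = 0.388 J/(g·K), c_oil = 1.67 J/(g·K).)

m ≈ 508 g

Heat lost by the zinc = heat gained by the oil:
377×0.388×(221 − 51.7) = m×1.67×(51.7 − 22.5)
48.76 m = 24765  ⇒  m ≈ 507.8 g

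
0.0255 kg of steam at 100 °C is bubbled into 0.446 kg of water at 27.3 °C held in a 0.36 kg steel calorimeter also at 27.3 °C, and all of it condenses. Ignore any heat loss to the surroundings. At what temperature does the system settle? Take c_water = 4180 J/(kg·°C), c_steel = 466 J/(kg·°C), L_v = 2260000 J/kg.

Let T be the final temperature. ΣQ_i = 0:
condense steam: −0.0255×2260000 = −57630; condensed water 100 °C→T: 106.59(T − 100); water warms: 0.446×4180×(T − 27.3) = 1864.3(T − 27.3); steel cup: 0.36×466×(T − 27.3) = 167.76(T − 27.3)
2138.6 T = 57630 + 10659 + 55475 = 123764
T ≈ 57.87 °C, under the boiling point, so the assumption holds.

T_f ≈ 57.9 °C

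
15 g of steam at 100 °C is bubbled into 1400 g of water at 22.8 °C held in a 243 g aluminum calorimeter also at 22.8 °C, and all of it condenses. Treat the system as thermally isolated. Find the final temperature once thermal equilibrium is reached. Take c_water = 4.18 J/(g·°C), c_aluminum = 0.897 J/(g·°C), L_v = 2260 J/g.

T_f ≈ 29.1 °C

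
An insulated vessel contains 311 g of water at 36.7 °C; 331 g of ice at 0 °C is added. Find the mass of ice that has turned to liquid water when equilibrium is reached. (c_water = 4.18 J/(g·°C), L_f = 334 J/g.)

Heat available from the water dropping to 0 °C: 311×4.18×36.7 = 47709 J.
Fully melting the ice requires m_ice L_f = 331×334 = 110554 J.
47709 J < 110554 J, so only part of the ice melts and the system sits at 0 °C.
m_melted×334 = 47709  ⇒  m_melted ≈ 142.8 g.

m_melted ≈ 143 g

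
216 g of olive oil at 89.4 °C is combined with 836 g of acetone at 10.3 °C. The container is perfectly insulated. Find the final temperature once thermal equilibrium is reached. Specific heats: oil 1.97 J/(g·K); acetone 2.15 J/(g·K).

T_f ≈ 25.4 °C

With ΣQ=0 the equilibrium temperature is the m·c-weighted mean:
T_f = (425.52*89.4 + 1797.4*10.3) / (425.52 + 1797.4)
    = 56555 / 2222.9 ≈ 25.44 °C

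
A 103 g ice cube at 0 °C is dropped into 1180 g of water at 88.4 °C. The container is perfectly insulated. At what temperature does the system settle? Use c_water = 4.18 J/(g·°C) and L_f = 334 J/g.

Setting the total heat transfer to zero:
melt ice: 103·334 = 34402
  meltwater 0→T: 103·4.18·T = 430.54 T
  water cools: 1180·4.18·(T − 88.4) = 4932.4(T − 88.4)
5362.9 T = 436024 − 34402 = 401622
T ≈ 74.89 °C — above 0 °C, consistent with complete melting.

T_f ≈ 74.9 °C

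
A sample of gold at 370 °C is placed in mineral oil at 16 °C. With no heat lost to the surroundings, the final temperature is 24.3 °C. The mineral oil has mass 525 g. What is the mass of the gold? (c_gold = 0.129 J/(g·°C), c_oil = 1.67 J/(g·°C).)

Let T be the final temperature. ΣQ_i = 0:
m×0.129×(24.3 − 370) + 525×1.67×(24.3 − 16) = 0
-44.6 m = -7277
m = -7277/-44.6 ≈ 163.2 g

m ≈ 163 g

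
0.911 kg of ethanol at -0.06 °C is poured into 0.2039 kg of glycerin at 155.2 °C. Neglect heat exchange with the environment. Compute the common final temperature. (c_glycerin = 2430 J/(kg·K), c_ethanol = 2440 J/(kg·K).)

T_f ≈ 28.2 °C

Setting the total heat transfer to zero:
0.2039·2430·(T − 155.2) + 0.911·2440·(T − (-0.06)) = 0
495.48(T − 155.2) + 2222.8(T − (-0.06)) = 0
(495.48 + 2222.8) T = 495.48·155.2 + 2222.8·(-0.06)
T = 76765/2718.3 ≈ 28.24 °C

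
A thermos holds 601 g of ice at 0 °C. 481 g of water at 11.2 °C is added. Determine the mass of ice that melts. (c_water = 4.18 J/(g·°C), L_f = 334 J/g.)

m_melted ≈ 67.4 g

Cooling the water to 0 °C releases 481×4.18×11.2 = 22518 J.
To melt every bit of ice: 601×334 = 200734 J.
22518 J < 200734 J, so only part of the ice melts and the system sits at 0 °C.
m_melted×334 = 22518  ⇒  m_melted ≈ 67.42 g.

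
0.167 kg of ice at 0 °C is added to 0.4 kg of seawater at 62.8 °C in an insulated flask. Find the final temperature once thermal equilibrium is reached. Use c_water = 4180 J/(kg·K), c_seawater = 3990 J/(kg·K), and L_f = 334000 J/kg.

Net heat exchanged in the isolated system is zero:
fusion: m_ice L_f = 0.167×334000 = 55778; warm the meltwater: 698.06 T; seawater cools: 0.4×3990×(T − 62.8) = 1596(T − 62.8)
2294.1 T = 100229 − 55778 = 44451
T ≈ 19.38 °C — above 0 °C, consistent with complete melting.

T_f ≈ 19.4 °C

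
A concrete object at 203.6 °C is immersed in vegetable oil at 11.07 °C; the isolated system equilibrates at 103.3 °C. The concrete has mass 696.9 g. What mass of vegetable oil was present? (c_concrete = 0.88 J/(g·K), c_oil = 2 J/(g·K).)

Let T be the final temperature. ΣQ_i = 0:
696.9×0.88×(103.3 − 203.6) + m×2×(103.3 − 11.07) = 0
184.46 m = 61511
m = 61511/184.46 ≈ 333.5 g

m ≈ 333 g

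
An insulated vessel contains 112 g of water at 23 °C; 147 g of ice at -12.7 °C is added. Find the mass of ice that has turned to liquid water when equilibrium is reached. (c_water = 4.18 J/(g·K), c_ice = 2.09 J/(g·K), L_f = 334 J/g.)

m_melted ≈ 20.6 g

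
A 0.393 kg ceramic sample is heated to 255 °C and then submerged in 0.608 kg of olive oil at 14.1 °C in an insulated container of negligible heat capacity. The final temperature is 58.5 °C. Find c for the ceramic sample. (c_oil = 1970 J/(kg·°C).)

Taking heat into each body as positive, Σ m c ΔT = 0:
0.393×c×(58.5 − 255) + 0.608×1970×(58.5 − 14.1) = 0
-77.22 c = -53181
c = -53181/-77.22 ≈ 688.6 J/(kg·°C)

c ≈ 689 J/(kg·°C)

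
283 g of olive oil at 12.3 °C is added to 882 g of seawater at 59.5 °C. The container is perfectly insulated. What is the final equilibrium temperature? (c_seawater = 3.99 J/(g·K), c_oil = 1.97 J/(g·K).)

T_f ≈ 53.0 °C

T_f is the heat-capacity-weighted average of the initial temperatures:
T_f = (3519.2·59.5 + 557.51·12.3) / (3519.2 + 557.51)
    = 216249 / 4076.7 ≈ 53.05 °C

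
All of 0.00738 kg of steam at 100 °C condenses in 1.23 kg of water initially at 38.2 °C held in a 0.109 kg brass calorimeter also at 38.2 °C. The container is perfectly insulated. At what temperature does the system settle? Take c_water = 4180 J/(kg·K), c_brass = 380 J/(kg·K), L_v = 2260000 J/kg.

T_f ≈ 41.8 °C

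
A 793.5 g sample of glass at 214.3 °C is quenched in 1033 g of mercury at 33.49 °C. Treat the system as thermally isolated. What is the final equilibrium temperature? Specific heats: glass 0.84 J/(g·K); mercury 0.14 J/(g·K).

Heat gained plus heat lost sum to zero:
793.5×0.84×(T − 214.3) + 1033×0.14×(T − 33.49) = 0
666.54(T − 214.3) + 144.62(T − 33.49) = 0
811.16 T = 147683
T = 147683/811.16 ≈ 182.06 °C

T_f ≈ 182.1 °C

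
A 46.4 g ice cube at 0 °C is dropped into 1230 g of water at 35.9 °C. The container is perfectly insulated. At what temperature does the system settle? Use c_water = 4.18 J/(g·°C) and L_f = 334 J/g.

Sum of m c ΔT and latent-heat terms is zero:
fusion: m_ice L_f = 46.4·334 = 15498; meltwater 0→T: 46.4·4.18·T = 193.95 T; water cools: 1230·4.18·(T − 35.9) = 5141.4(T − 35.9)
5335.4 T = 184576 − 15498 = 169079
T ≈ 31.69 °C. Since T > 0 °C, the all-ice-melts assumption holds.

T_f ≈ 31.7 °C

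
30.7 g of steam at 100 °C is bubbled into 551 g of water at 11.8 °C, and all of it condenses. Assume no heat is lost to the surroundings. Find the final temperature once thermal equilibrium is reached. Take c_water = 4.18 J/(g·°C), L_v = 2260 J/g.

T_f ≈ 45.0 °C

Let T be the final temperature. ΣQ_i = 0:
condense steam: −30.7×2260 = −69382
  condensed water 100 °C→T: 128.33(T − 100)
  original water: 2303.2(T − 11.8)
2431.5 T = 69382 + 12833 + 27178 = 109392
T ≈ 44.99 °C (< 100 °C, so full condensation is consistent).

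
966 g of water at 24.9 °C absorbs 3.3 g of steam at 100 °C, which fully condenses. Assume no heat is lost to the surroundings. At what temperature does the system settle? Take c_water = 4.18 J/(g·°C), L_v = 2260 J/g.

T_f ≈ 27.0 °C

Setting the total heat transfer to zero:
latent heat released on condensation: 3.3·2260 = 7458; condensate cools 100→T: 3.3·4.18·(T − 100) = 13.79(T − 100); water warms: 966·4.18·(T − 24.9) = 4037.9(T − 24.9)
4051.7 T = 7458 + 1379.4 + 100543 = 109381
T ≈ 27.00 °C — below 100 °C, confirming all the steam condensed.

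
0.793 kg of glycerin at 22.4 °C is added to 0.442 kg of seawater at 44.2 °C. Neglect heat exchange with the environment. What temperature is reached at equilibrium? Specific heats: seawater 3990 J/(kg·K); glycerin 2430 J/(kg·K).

T_f ≈ 32.8 °C

With ΣQ=0 the equilibrium temperature is the m·c-weighted mean:
T_f = (1763.6·44.2 + 1927·22.4) / (1763.6 + 1927)
    = 121115 / 3690.6 ≈ 32.82 °C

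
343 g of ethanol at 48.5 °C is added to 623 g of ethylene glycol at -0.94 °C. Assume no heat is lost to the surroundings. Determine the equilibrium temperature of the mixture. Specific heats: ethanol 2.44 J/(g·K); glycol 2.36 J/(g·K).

With ΣQ=0 the equilibrium temperature is the m·c-weighted mean:
T_f = (836.92·48.5 + 1470.3·(-0.94)) / (836.92 + 1470.3)
    = 39209 / 2307.2 ≈ 16.99 °C

T_f ≈ 17.0 °C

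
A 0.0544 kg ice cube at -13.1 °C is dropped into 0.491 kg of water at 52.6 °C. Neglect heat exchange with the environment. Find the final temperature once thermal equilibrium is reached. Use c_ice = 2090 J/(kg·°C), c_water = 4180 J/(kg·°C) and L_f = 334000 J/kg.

Conservation of energy gives ΣQ = 0:
ice -13.1→0 °C: 0.0544·2090·13.1 = 1489.4; melt ice: 0.0544·334000 = 18170; meltwater 0→T: 0.0544·4180·T = 227.39 T; water: 2052.4(T − 52.6)
2279.8 T = 107955 − 19659 = 88296
T ≈ 38.73 °C — above 0 °C, consistent with complete melting.

T_f ≈ 38.7 °C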